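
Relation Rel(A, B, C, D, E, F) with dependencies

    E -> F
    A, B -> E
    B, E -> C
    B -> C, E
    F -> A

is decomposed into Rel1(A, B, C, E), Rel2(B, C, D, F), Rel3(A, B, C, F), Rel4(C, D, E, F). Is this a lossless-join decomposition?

Chase test. Columns are A, B, C, D, E, F; row i has aⱼ where attribute j ∈ Reli, else bᵢⱼ.
Initial tableau (one row per fragment):
  row 1: a1 a2 a3 b14 a5 b16
  row 2: b21 a2 a3 a4 b25 a6
  row 3: a1 a2 a3 b34 b35 a6
  row 4: b41 b42 a3 a4 a5 a6
Rows 1 and 4 agree on E; apply E→F and equate their F entries.
Rows 1 and 3 agree on A, B; apply A, B→E and equate their E entries.
Rows 1 and 2 agree on B; apply B→C, E and equate their C, E entries.
Rows 1 and 2 agree on F; apply F→A and equate their A entries.
Rows 1 and 4 agree on F; apply F→A and equate their A entries.
Row 2 is now all distinguished symbols — the join is lossless.

Yes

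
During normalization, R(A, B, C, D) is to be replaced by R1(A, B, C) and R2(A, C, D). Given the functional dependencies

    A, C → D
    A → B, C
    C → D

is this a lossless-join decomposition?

Yes

Common attributes: R1 ∩ R2 = {A, C}.
Closure of {A, C}: A, C → D applies, adding D; A → B, C applies, adding B. So (A, C)⁺ = {A, B, C, D}.
This closure contains every attribute of R1, so R1 ∩ R2 → R1. The join is lossless.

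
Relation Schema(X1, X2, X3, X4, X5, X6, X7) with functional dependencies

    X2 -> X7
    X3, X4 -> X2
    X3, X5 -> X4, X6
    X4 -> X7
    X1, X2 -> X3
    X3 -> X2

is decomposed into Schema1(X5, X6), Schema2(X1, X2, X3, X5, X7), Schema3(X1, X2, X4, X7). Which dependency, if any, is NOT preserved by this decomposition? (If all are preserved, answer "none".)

Check X3, X5 → X4, X6: no single fragment contains all of {X3, X4, X5, X6}, and the restricted closure of {X3, X5} across the fragments never reaches {X4, X6}.
X2 → X7 is preserved.
X3, X4 → X2 is preserved.
X4 → X7 is preserved.
X1, X2 → X3 is preserved.
X3 → X2 is preserved.

X3, X5 -> X4, X6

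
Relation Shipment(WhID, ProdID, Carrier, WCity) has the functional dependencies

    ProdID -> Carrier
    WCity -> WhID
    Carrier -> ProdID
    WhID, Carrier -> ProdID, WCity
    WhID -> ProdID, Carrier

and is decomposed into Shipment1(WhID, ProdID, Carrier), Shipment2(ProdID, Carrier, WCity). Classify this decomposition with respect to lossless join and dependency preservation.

lossy and not dependency-preserving

Lossless test: (ProdID, Carrier)⁺ = {ProdID, Carrier}, which is a superkey of neither fragment — lossy.
Dependency preservation: the restricted closure of {WCity} across the fragments never reaches {WhID}, so WCity → WhID cannot be enforced without a join — not preserved.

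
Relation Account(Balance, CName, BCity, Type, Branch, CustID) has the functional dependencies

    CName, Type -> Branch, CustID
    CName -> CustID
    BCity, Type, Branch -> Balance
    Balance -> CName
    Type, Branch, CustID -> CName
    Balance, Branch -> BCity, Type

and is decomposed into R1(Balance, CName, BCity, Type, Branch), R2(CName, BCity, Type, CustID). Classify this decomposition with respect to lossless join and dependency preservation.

lossless but not dependency-preserving

Lossless test: (CName, BCity, Type)⁺ = {Balance, CName, BCity, Type, Branch, CustID}, which contains all of one fragment — lossless.
Dependency preservation: the restricted closure of {Type, Branch, CustID} across the fragments never reaches {CName}, so Type, Branch, CustID → CName cannot be enforced without a join — not preserved.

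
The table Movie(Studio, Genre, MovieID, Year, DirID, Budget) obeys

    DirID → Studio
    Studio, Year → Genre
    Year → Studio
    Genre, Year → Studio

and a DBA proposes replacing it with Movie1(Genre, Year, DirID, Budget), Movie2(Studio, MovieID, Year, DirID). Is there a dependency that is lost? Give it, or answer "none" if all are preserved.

none

DirID → Studio lies within Movie2.
Studio, Year → Genre: restricted closure across fragments reaches Genre.
Year → Studio lies within Movie2.
Genre, Year → Studio: restricted closure across fragments reaches Studio.
Every dependency is enforceable on the fragments, so the decomposition is dependency-preserving.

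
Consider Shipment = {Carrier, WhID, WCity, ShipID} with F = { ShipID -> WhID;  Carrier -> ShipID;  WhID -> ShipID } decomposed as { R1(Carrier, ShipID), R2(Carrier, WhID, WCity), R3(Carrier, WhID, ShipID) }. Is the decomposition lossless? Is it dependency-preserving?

lossless and dependency-preserving

Lossless test (chase): Rows 1 and 3 agree on ShipID; apply ShipID→WhID and equate their WhID entries. Rows 1 and 2 agree on Carrier; apply Carrier→ShipID and equate their ShipID entries. Row 2 is now all distinguished symbols — the join is lossless.
Dependency preservation: every FD's attributes lie within a single fragment, so each can be enforced locally — preserved.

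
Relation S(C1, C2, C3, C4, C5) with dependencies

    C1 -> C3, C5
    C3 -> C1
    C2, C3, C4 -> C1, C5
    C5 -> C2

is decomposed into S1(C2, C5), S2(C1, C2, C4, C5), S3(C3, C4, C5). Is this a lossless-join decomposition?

No

Chase test. Columns are C1, C2, C3, C4, C5; row i has aⱼ where attribute j ∈ Si, else bᵢⱼ.
Initial tableau (one row per fragment):
  row 1: b11 a2 b13 b14 a5
  row 2: a1 a2 b23 a4 a5
  row 3: b31 b32 a3 a4 a5
Rows 1 and 3 agree on C5; apply C5→C2 and equate their C2 entries.
No row becomes fully distinguished — the join is lossy.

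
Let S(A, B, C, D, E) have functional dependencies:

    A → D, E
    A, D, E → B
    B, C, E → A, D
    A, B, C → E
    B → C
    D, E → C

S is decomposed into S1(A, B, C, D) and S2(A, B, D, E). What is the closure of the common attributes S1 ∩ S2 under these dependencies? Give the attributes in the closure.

A, B, C, D, E

S1 ∩ S2 = {A, B, D}.
A → D, E applies, adding E
B → C applies, adding C
Closure: {A, B, C, D, E}.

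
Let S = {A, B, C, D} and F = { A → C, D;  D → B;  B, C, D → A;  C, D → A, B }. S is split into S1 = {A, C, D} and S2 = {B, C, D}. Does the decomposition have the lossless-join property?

Common attributes: S1 ∩ S2 = {C, D}.
Closure of {C, D}: D → B applies, adding B; B, C, D → A applies, adding A. So (C, D)⁺ = {A, B, C, D}.
This closure contains every attribute of S1, so S1 ∩ S2 → S1. The join is lossless.

Yes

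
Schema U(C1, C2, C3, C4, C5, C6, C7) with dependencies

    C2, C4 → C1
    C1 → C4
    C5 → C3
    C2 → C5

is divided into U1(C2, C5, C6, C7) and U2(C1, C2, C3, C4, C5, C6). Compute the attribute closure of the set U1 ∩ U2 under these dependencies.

U1 ∩ U2 = {C2, C5, C6}.
C5 → C3 applies, adding C3
Closure: {C2, C3, C5, C6}.

C2, C3, C5, C6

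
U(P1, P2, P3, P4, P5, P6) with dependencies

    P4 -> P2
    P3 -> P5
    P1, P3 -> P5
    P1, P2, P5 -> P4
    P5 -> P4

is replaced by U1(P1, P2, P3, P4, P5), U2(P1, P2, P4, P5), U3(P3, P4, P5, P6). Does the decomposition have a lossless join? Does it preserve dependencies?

lossy but dependency-preserving

Lossless test (chase): Rows 1 and 3 agree on P4; apply P4→P2 and equate their P2 entries. No row becomes fully distinguished — the join is lossy.
Dependency preservation: every FD's attributes lie within a single fragment, so each can be enforced locally — preserved.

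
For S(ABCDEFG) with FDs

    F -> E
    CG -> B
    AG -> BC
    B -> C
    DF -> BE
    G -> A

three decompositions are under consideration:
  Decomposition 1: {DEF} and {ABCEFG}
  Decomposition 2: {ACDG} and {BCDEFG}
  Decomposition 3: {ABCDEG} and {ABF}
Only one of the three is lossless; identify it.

Decomposition 2

Decomposition 1: common = {EF}, closure = {EF} → lossy.
Decomposition 2: common = {CDG}, closure = {ABCDG} → lossless.
Decomposition 3: common = {AB}, closure = {ABC} → lossy.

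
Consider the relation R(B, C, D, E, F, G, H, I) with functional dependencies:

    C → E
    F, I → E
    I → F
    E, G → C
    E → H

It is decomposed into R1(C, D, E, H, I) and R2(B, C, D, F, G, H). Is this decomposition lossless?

No

Common attributes: R1 ∩ R2 = {C, D, H}.
Closure of {C, D, H}: C → E applies, adding E. So (C, D, H)⁺ = {C, D, E, H}.
The closure contains neither all of R1 = {C, D, E, H, I} nor all of R2 = {B, C, D, F, G, H}, so the common attributes are not a superkey of either fragment. The join is lossy.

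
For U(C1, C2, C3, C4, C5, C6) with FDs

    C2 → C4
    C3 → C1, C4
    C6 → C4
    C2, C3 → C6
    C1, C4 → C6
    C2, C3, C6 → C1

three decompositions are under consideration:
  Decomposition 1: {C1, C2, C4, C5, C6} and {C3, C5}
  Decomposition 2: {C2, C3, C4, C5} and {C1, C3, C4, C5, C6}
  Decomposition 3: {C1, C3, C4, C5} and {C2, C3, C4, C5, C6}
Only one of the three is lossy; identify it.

Decomposition 1: common = {C5}, closure = {C5} → lossy.
Decomposition 2: common = {C3, C4, C5}, closure = {C1, C3, C4, C5, C6} → lossless.
Decomposition 3: common = {C3, C4, C5}, closure = {C1, C3, C4, C5, C6} → lossless.

Decomposition 1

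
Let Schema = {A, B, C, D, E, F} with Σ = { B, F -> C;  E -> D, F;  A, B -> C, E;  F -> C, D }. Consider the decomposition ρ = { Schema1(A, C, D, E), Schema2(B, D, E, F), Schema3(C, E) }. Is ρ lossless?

Chase test. Columns are A, B, C, D, E, F; row i has aⱼ where attribute j ∈ Schemai, else bᵢⱼ.
Initial tableau (one row per fragment):
  row 1: a1 b12 a3 a4 a5 b16
  row 2: b21 a2 b23 a4 a5 a6
  row 3: b31 b32 a3 b34 a5 b36
Rows 1 and 2 agree on E; apply E→D, F and equate their D, F entries.
Rows 1 and 3 agree on E; apply E→D, F and equate their D, F entries.
Rows 1 and 2 agree on F; apply F→C, D and equate their C, D entries.
No row becomes fully distinguished — the join is lossy.

No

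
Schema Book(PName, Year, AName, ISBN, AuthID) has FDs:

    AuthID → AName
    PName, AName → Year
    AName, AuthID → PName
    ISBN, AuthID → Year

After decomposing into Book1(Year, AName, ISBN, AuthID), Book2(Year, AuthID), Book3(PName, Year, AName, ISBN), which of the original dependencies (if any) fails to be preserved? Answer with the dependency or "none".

AName, AuthID → PName

Check AName, AuthID → PName: no single fragment contains all of {PName, AName, AuthID}, and the restricted closure of {AName, AuthID} across the fragments never reaches {PName}.
AuthID → AName is preserved.
PName, AName → Year is preserved.
ISBN, AuthID → Year is preserved.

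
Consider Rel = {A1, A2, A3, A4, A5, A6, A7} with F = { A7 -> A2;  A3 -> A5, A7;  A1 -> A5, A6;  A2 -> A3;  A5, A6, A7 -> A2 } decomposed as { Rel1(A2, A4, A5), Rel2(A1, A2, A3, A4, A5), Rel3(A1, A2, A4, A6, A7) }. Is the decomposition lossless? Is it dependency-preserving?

lossless and dependency-preserving

Lossless test (chase): Rows 2 and 3 agree on A1; apply A1→A5, A6 and equate their A5, A6 entries. Rows 1 and 2 agree on A2; apply A2→A3 and equate their A3 entries. Rows 1 and 3 agree on A2; apply A2→A3 and equate their A3 entries. Rows 1 and 2 agree on A3; apply A3→A5, A7 and equate their A5, A7 entries. Rows 1 and 3 agree on A3; apply A3→A5, A7 and equate their A5, A7 entries. Row 2 is now all distinguished symbols — the join is lossless.
Dependency preservation: A3 → A5, A7; A1 → A5, A6; A5, A6, A7 → A2 are not contained in any single fragment, but the restricted closure of each left-hand side across the fragments still reaches the right-hand side; the remaining FDs each lie inside some fragment. All dependencies are preserved.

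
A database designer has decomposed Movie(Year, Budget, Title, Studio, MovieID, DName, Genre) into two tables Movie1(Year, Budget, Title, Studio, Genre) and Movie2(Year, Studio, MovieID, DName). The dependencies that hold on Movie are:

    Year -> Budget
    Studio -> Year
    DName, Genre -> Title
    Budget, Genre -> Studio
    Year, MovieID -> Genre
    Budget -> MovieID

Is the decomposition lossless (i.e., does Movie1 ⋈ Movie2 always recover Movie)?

No

Common attributes: Movie1 ∩ Movie2 = {Year, Studio}.
Closure of {Year, Studio}: Year → Budget applies, adding Budget; Budget → MovieID applies, adding MovieID; Year, MovieID → Genre applies, adding Genre. So (Year, Studio)⁺ = {Year, Budget, Studio, MovieID, Genre}.
The closure contains neither all of Movie1 = {Year, Budget, Title, Studio, Genre} nor all of Movie2 = {Year, Studio, MovieID, DName}, so the common attributes are not a superkey of either fragment. The join is lossy.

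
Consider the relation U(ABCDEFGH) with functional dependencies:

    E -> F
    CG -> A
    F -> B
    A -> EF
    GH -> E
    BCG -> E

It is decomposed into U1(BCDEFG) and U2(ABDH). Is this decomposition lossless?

No

Common attributes: U1 ∩ U2 = {BD}.
No dependency enlarges {BD}, so (BD)⁺ = {BD}.
The closure contains neither all of U1 = {BCDEFG} nor all of U2 = {ABDH}, so the common attributes are not a superkey of either fragment. The join is lossy.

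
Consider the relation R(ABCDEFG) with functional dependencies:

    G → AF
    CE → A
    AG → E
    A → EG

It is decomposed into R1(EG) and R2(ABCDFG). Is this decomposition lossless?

Yes

Common attributes: R1 ∩ R2 = {G}.
Closure of {G}: G → AF applies, adding AF; AG → E applies, adding E. So (G)⁺ = {AEFG}.
This closure contains every attribute of R1, so R1 ∩ R2 → R1. The join is lossless.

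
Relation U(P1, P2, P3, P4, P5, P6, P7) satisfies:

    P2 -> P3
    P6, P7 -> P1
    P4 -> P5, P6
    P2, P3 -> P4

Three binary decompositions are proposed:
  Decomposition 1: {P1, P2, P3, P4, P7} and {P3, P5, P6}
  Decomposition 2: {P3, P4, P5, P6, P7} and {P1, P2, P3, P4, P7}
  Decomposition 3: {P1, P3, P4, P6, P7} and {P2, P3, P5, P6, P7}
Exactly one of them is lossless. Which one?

Decomposition 2

Decomposition 1: common = {P3}, closure = {P3} → lossy.
Decomposition 2: common = {P3, P4, P7}, closure = {P1, P3, P4, P5, P6, P7} → lossless.
Decomposition 3: common = {P3, P6, P7}, closure = {P1, P3, P6, P7} → lossy.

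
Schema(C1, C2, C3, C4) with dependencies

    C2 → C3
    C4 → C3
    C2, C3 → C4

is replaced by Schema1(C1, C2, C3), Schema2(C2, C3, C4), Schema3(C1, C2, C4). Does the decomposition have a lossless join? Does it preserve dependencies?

lossless and dependency-preserving

Lossless test (chase): Rows 1 and 3 agree on C2; apply C2→C3 and equate their C3 entries. Rows 1 and 2 agree on C2, C3; apply C2, C3→C4 and equate their C4 entries. Row 1 is now all distinguished symbols — the join is lossless.
Dependency preservation: every FD's attributes lie within a single fragment, so each can be enforced locally — preserved.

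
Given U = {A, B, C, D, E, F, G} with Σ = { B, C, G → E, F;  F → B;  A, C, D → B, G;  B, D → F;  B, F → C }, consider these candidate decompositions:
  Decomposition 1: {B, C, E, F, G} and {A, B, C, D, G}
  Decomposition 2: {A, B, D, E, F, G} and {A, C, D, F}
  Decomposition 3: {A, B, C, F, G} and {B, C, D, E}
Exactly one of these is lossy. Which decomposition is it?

Decomposition 3

Decomposition 1: common = {B, C, G}, closure = {B, C, E, F, G} → lossless.
Decomposition 2: common = {A, D, F}, closure = {A, B, C, D, E, F, G} → lossless.
Decomposition 3: common = {B, C}, closure = {B, C} → lossy.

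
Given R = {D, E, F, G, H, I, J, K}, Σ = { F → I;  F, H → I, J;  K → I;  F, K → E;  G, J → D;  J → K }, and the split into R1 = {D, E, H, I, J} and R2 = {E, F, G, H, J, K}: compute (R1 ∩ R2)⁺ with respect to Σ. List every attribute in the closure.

R1 ∩ R2 = {E, H, J}.
J → K applies, adding K
K → I applies, adding I
Closure: {E, H, I, J, K}.

E, H, I, J, K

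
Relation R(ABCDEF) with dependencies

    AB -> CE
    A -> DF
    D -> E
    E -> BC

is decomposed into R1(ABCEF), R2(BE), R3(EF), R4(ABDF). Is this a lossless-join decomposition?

Yes

Chase test. Columns are ABCDEF; row i has aⱼ where attribute j ∈ Ri, else bᵢⱼ.
Initial tableau (one row per fragment):
  row 1: a1 a2 a3 b14 a5 a6
  row 2: b21 a2 b23 b24 a5 b26
  row 3: b31 b32 b33 b34 a5 a6
  row 4: a1 a2 b43 a4 b45 a6
Rows 1 and 4 agree on AB; apply AB→CE and equate their CE entries.
Rows 1 and 4 agree on A; apply A→DF and equate their DF entries.
Rows 1 and 2 agree on E; apply E→BC and equate their BC entries.
Rows 1 and 3 agree on E; apply E→BC and equate their BC entries.
Row 1 is now all distinguished symbols — the join is lossless.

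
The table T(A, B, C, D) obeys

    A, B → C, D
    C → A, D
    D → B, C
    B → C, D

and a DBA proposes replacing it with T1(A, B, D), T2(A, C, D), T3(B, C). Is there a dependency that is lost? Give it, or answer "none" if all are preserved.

none

A, B → C, D: restricted closure across fragments reaches C, D.
C → A, D lies within T2.
D → B, C: restricted closure across fragments reaches B, C.
B → C, D: restricted closure across fragments reaches C, D.
Every dependency is enforceable on the fragments, so the decomposition is dependency-preserving.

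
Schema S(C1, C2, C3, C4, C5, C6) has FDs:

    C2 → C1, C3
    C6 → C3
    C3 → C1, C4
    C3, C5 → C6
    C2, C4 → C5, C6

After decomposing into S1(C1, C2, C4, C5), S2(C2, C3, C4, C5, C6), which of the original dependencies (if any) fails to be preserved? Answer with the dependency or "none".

C3 → C1, C4

Check C3 → C1, C4: no single fragment contains all of {C1, C3, C4}, and the restricted closure of {C3} across the fragments never reaches {C1, C4}.
C2 → C1, C3 is preserved.
C6 → C3 is preserved.
C3, C5 → C6 is preserved.
C2, C4 → C5, C6 is preserved.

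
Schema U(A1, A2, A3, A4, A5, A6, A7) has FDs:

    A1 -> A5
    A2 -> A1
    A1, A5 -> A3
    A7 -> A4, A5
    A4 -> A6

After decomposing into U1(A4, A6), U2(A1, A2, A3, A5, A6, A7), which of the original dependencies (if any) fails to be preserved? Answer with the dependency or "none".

Check A7 → A4, A5: no single fragment contains all of {A4, A5, A7}, and the restricted closure of {A7} across the fragments never reaches {A4, A5}.
A1 → A5 is preserved.
A2 → A1 is preserved.
A1, A5 → A3 is preserved.
A4 → A6 is preserved.

A7 -> A4, A5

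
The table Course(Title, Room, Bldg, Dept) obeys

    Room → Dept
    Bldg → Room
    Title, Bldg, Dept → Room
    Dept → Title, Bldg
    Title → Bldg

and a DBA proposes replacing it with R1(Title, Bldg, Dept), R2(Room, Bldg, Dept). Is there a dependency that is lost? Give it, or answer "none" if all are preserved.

none

Room → Dept lies within R2.
Bldg → Room lies within R2.
Title, Bldg, Dept → Room: restricted closure across fragments reaches Room.
Dept → Title, Bldg lies within R1.
Title → Bldg lies within R1.
Every dependency is enforceable on the fragments, so the decomposition is dependency-preserving.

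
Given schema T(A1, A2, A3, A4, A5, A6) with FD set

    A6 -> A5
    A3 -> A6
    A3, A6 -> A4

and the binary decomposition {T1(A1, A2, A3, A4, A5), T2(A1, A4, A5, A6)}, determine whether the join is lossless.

Common attributes: T1 ∩ T2 = {A1, A4, A5}.
No dependency enlarges {A1, A4, A5}, so (A1, A4, A5)⁺ = {A1, A4, A5}.
The closure contains neither all of T1 = {A1, A2, A3, A4, A5} nor all of T2 = {A1, A4, A5, A6}, so the common attributes are not a superkey of either fragment. The join is lossy.

No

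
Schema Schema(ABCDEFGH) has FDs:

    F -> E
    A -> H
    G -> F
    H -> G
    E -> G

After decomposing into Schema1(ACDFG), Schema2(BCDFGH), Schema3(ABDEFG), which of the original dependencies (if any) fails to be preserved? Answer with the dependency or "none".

A -> H

Check A → H: no single fragment contains all of {AH}, and the restricted closure of {A} across the fragments never reaches {H}.
F → E is preserved.
G → F is preserved.
H → G is preserved.
E → G is preserved.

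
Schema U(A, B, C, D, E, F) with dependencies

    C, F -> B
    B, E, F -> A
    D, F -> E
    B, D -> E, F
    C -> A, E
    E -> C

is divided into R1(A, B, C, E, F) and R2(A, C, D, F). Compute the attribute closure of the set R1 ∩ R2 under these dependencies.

A, B, C, E, F

R1 ∩ R2 = {A, C, F}.
C, F → B applies, adding B
C → A, E applies, adding E
Closure: {A, B, C, E, F}.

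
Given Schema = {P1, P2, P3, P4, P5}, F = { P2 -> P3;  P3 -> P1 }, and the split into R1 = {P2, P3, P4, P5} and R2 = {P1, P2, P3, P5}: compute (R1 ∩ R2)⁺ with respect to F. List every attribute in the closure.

R1 ∩ R2 = {P2, P3, P5}.
P3 → P1 applies, adding P1
Closure: {P1, P2, P3, P5}.

P1, P2, P3, P5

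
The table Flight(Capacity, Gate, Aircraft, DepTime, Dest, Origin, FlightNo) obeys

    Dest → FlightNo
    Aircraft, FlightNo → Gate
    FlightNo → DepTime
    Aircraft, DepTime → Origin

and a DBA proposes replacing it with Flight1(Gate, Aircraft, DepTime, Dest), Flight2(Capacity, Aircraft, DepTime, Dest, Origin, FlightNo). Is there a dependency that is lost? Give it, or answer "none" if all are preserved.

Check Aircraft, FlightNo → Gate: no single fragment contains all of {Gate, Aircraft, FlightNo}, and the restricted closure of {Aircraft, FlightNo} across the fragments never reaches {Gate}.
Dest → FlightNo is preserved.
FlightNo → DepTime is preserved.
Aircraft, DepTime → Origin is preserved.

Aircraft, FlightNo → Gate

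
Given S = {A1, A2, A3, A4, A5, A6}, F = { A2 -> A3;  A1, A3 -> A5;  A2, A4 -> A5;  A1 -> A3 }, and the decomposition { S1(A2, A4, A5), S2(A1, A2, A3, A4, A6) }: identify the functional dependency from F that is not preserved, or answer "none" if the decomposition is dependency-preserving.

A1, A3 -> A5

Check A1, A3 → A5: no single fragment contains all of {A1, A3, A5}, and the restricted closure of {A1, A3} across the fragments never reaches {A5}.
A2 → A3 is preserved.
A2, A4 → A5 is preserved.
A1 → A3 is preserved.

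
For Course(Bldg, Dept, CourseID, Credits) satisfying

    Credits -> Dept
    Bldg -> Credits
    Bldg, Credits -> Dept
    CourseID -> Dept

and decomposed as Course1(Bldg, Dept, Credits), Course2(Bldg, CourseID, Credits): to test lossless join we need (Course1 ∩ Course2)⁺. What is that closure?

Course1 ∩ Course2 = {Bldg, Credits}.
Credits → Dept applies, adding Dept
Closure: {Bldg, Dept, Credits}.

Bldg, Dept, Credits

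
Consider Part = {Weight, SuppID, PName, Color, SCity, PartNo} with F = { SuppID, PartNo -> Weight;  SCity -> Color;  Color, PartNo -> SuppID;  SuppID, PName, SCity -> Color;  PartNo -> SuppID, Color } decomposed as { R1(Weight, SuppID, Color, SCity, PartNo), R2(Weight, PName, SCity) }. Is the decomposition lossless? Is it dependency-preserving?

Lossless test: (Weight, SCity)⁺ = {Weight, Color, SCity}, which is a superkey of neither fragment — lossy.
Dependency preservation: SuppID, PName, SCity → Color is not contained in any single fragment, but the restricted closure of its left-hand side across the fragments still reaches the right-hand side; the remaining FDs each lie inside some fragment. All dependencies are preserved.

lossy but dependency-preserving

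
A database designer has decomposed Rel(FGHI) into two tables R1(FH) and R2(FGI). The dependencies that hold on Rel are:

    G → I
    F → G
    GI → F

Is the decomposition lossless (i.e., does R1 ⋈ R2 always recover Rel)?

Common attributes: R1 ∩ R2 = {F}.
Closure of {F}: F → G applies, adding G; G → I applies, adding I. So (F)⁺ = {FGI}.
This closure contains every attribute of R2, so R1 ∩ R2 → R2. The join is lossless.

Yes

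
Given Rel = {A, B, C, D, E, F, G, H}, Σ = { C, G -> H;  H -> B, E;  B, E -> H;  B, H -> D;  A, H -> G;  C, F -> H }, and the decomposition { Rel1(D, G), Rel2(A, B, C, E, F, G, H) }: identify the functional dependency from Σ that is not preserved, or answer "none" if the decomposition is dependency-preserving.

B, H -> D

Check B, H → D: no single fragment contains all of {B, D, H}, and the restricted closure of {B, H} across the fragments never reaches {D}.
C, G → H is preserved.
H → B, E is preserved.
B, E → H is preserved.
A, H → G is preserved.
C, F → H is preserved.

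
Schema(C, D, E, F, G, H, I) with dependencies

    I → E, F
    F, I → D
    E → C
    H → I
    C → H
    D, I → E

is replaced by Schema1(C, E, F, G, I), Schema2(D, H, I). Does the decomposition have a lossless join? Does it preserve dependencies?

lossless and dependency-preserving

Lossless test: (I)⁺ = {C, D, E, F, H, I}, which contains all of one fragment — lossless.
Dependency preservation: F, I → D; C → H; D, I → E are not contained in any single fragment, but the restricted closure of each left-hand side across the fragments still reaches the right-hand side; the remaining FDs each lie inside some fragment. All dependencies are preserved.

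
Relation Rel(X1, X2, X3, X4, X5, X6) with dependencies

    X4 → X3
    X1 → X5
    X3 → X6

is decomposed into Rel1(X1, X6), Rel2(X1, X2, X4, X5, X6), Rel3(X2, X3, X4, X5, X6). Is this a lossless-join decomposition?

Chase test. Columns are X1, X2, X3, X4, X5, X6; row i has aⱼ where attribute j ∈ Reli, else bᵢⱼ.
Initial tableau (one row per fragment):
  row 1: a1 b12 b13 b14 b15 a6
  row 2: a1 a2 b23 a4 a5 a6
  row 3: b31 a2 a3 a4 a5 a6
Rows 2 and 3 agree on X4; apply X4→X3 and equate their X3 entries.
Rows 1 and 2 agree on X1; apply X1→X5 and equate their X5 entries.
Row 2 is now all distinguished symbols — the join is lossless.

Yes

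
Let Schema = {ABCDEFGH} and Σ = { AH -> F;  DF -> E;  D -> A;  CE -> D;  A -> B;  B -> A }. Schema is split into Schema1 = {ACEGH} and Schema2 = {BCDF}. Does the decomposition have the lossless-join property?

No

Common attributes: Schema1 ∩ Schema2 = {C}.
No dependency enlarges {C}, so (C)⁺ = {C}.
The closure contains neither all of Schema1 = {ACEGH} nor all of Schema2 = {BCDF}, so the common attributes are not a superkey of either fragment. The join is lossy.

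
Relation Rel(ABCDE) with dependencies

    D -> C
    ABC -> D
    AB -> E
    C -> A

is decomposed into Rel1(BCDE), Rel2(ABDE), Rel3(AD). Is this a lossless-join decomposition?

Chase test. Columns are ABCDE; row i has aⱼ where attribute j ∈ Reli, else bᵢⱼ.
Initial tableau (one row per fragment):
  row 1: b11 a2 a3 a4 a5
  row 2: a1 a2 b23 a4 a5
  row 3: a1 b32 b33 a4 b35
Rows 1 and 2 agree on D; apply D→C and equate their C entries.
Rows 1 and 3 agree on D; apply D→C and equate their C entries.
Rows 1 and 2 agree on C; apply C→A and equate their A entries.
Row 1 is now all distinguished symbols — the join is lossless.

Yes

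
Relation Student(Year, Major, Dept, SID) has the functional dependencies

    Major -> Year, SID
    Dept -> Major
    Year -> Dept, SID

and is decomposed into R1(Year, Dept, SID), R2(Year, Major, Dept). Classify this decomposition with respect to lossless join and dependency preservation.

Lossless test: (Year, Dept)⁺ = {Year, Major, Dept, SID}, which contains all of one fragment — lossless.
Dependency preservation: Major → Year, SID is not contained in any single fragment, but the restricted closure of its left-hand side across the fragments still reaches the right-hand side; the remaining FDs each lie inside some fragment. All dependencies are preserved.

lossless and dependency-preserving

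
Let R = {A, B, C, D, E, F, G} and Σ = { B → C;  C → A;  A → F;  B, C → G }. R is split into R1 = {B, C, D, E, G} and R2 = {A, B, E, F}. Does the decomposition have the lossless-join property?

Common attributes: R1 ∩ R2 = {B, E}.
Closure of {B, E}: B → C applies, adding C; C → A applies, adding A; A → F applies, adding F; B, C → G applies, adding G. So (B, E)⁺ = {A, B, C, E, F, G}.
This closure contains every attribute of R2, so R1 ∩ R2 → R2. The join is lossless.

Yes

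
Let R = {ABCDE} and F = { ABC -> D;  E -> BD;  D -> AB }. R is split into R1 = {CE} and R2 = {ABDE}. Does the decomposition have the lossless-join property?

Common attributes: R1 ∩ R2 = {E}.
Closure of {E}: E → BD applies, adding BD; D → AB applies, adding A. So (E)⁺ = {ABDE}.
This closure contains every attribute of R2, so R1 ∩ R2 → R2. The join is lossless.

Yes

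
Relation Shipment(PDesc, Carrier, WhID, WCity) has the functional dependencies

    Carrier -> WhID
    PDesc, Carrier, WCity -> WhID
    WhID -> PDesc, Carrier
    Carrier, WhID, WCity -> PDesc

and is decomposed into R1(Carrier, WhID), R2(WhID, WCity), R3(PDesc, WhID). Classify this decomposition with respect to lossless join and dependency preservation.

lossless and dependency-preserving

Lossless test (chase): Rows 1 and 2 agree on WhID; apply WhID→PDesc, Carrier and equate their PDesc, Carrier entries. Rows 1 and 3 agree on WhID; apply WhID→PDesc, Carrier and equate their PDesc, Carrier entries. Row 2 is now all distinguished symbols — the join is lossless.
Dependency preservation: PDesc, Carrier, WCity → WhID; WhID → PDesc, Carrier; Carrier, WhID, WCity → PDesc are not contained in any single fragment, but the restricted closure of each left-hand side across the fragments still reaches the right-hand side; the remaining FDs each lie inside some fragment. All dependencies are preserved.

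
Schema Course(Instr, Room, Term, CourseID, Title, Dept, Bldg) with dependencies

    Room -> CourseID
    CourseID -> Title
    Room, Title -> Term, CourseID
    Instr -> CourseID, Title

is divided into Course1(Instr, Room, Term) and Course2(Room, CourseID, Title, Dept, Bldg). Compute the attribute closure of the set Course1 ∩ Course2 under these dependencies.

Room, Term, CourseID, Title

Course1 ∩ Course2 = {Room}.
Room → CourseID applies, adding CourseID
CourseID → Title applies, adding Title
Room, Title → Term, CourseID applies, adding Term
Closure: {Room, Term, CourseID, Title}.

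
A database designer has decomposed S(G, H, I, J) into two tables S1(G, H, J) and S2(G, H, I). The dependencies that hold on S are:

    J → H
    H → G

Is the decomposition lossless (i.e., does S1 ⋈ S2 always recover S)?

No

Common attributes: S1 ∩ S2 = {G, H}.
No dependency enlarges {G, H}, so (G, H)⁺ = {G, H}.
The closure contains neither all of S1 = {G, H, J} nor all of S2 = {G, H, I}, so the common attributes are not a superkey of either fragment. The join is lossy.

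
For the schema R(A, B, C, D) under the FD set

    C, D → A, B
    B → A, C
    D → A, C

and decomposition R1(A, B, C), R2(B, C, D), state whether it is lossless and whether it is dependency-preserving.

lossless and dependency-preserving

Lossless test: (B, C)⁺ = {A, B, C}, which contains all of one fragment — lossless.
Dependency preservation: C, D → A, B; D → A, C are not contained in any single fragment, but the restricted closure of each left-hand side across the fragments still reaches the right-hand side; the remaining FDs each lie inside some fragment. All dependencies are preserved.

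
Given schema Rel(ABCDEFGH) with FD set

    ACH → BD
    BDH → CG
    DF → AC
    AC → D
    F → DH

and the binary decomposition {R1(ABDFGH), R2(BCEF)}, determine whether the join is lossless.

Yes

Common attributes: R1 ∩ R2 = {BF}.
Closure of {BF}: F → DH applies, adding DH; BDH → CG applies, adding CG; DF → AC applies, adding A. So (BF)⁺ = {ABCDFGH}.
This closure contains every attribute of R1, so R1 ∩ R2 → R1. The join is lossless.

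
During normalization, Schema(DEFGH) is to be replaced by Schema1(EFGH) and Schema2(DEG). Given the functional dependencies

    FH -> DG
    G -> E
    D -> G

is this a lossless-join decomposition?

Common attributes: Schema1 ∩ Schema2 = {EG}.
No dependency enlarges {EG}, so (EG)⁺ = {EG}.
The closure contains neither all of Schema1 = {EFGH} nor all of Schema2 = {DEG}, so the common attributes are not a superkey of either fragment. The join is lossy.

No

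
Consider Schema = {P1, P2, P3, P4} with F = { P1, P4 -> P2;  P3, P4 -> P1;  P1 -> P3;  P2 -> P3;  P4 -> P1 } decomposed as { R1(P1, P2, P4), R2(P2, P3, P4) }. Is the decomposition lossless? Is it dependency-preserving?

Lossless test: (P2, P4)⁺ = {P1, P2, P3, P4}, which contains all of one fragment — lossless.
Dependency preservation: the restricted closure of {P1} across the fragments never reaches {P3}, so P1 → P3 cannot be enforced without a join — not preserved.

lossless but not dependency-preserving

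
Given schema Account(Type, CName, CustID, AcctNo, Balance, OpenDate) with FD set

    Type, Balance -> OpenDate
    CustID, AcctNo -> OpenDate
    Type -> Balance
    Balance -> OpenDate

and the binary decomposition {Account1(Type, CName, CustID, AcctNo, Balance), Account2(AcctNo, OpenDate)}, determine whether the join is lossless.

Common attributes: Account1 ∩ Account2 = {AcctNo}.
No dependency enlarges {AcctNo}, so (AcctNo)⁺ = {AcctNo}.
The closure contains neither all of Account1 = {Type, CName, CustID, AcctNo, Balance} nor all of Account2 = {AcctNo, OpenDate}, so the common attributes are not a superkey of either fragment. The join is lossy.

No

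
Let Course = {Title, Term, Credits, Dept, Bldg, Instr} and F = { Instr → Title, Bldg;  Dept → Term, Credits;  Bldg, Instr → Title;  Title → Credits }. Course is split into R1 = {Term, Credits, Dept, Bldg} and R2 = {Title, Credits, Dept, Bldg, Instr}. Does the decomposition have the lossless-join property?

Common attributes: R1 ∩ R2 = {Credits, Dept, Bldg}.
Closure of {Credits, Dept, Bldg}: Dept → Term, Credits applies, adding Term. So (Credits, Dept, Bldg)⁺ = {Term, Credits, Dept, Bldg}.
This closure contains every attribute of R1, so R1 ∩ R2 → R1. The join is lossless.

Yes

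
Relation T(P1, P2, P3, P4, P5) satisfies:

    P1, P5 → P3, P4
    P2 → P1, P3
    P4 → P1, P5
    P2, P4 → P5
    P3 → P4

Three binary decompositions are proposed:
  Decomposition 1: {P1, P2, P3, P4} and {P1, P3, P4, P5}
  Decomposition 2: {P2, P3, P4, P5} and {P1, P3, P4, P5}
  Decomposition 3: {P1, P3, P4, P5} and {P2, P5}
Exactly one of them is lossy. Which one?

Decomposition 3

Decomposition 1: common = {P1, P3, P4}, closure = {P1, P3, P4, P5} → lossless.
Decomposition 2: common = {P3, P4, P5}, closure = {P1, P3, P4, P5} → lossless.
Decomposition 3: common = {P5}, closure = {P5} → lossy.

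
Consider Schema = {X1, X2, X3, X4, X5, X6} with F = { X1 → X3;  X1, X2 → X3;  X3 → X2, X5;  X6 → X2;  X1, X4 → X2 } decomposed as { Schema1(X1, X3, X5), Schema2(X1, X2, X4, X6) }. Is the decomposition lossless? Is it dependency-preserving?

Lossless test: (X1)⁺ = {X1, X2, X3, X5}, which contains all of one fragment — lossless.
Dependency preservation: the restricted closure of {X3} across the fragments never reaches {X2, X5}, so X3 → X2, X5 cannot be enforced without a join — not preserved.

lossless but not dependency-preserving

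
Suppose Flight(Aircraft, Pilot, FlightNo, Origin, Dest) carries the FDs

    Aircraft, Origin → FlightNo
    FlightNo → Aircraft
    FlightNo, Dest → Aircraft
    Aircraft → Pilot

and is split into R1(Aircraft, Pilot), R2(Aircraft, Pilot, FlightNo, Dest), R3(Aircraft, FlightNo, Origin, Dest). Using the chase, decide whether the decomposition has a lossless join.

Yes

Chase test. Columns are Aircraft, Pilot, FlightNo, Origin, Dest; row i has aⱼ where attribute j ∈ Ri, else bᵢⱼ.
Initial tableau (one row per fragment):
  row 1: a1 a2 b13 b14 b15
  row 2: a1 a2 a3 b24 a5
  row 3: a1 b32 a3 a4 a5
Rows 1 and 3 agree on Aircraft; apply Aircraft→Pilot and equate their Pilot entries.
Row 3 is now all distinguished symbols — the join is lossless.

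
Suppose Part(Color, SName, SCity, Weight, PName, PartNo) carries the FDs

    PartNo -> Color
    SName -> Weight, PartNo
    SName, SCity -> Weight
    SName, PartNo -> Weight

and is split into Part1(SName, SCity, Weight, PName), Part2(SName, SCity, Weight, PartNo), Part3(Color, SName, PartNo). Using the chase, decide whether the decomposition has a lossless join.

Chase test. Columns are Color, SName, SCity, Weight, PName, PartNo; row i has aⱼ where attribute j ∈ Parti, else bᵢⱼ.
Initial tableau (one row per fragment):
  row 1: b11 a2 a3 a4 a5 b16
  row 2: b21 a2 a3 a4 b25 a6
  row 3: a1 a2 b33 b34 b35 a6
Rows 2 and 3 agree on PartNo; apply PartNo→Color and equate their Color entries.
Rows 1 and 2 agree on SName; apply SName→Weight, PartNo and equate their Weight, PartNo entries.
Rows 1 and 3 agree on SName; apply SName→Weight, PartNo and equate their Weight, PartNo entries.
Rows 1 and 2 agree on PartNo; apply PartNo→Color and equate their Color entries.
Row 1 is now all distinguished symbols — the join is lossless.

Yes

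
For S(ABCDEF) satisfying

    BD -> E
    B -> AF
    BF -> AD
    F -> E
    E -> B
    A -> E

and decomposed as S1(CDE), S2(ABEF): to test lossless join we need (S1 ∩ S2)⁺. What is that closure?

S1 ∩ S2 = {E}.
E → B applies, adding B
B → AF applies, adding AF
BF → AD applies, adding D
Closure: {ABDEF}.

ABDEF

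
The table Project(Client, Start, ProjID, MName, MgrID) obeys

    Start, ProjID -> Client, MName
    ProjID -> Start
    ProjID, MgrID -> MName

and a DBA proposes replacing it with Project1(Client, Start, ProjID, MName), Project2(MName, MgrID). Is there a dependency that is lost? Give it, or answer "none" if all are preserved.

Start, ProjID → Client, MName lies within Project1.
ProjID → Start lies within Project1.
ProjID, MgrID → MName: restricted closure across fragments reaches MName.
Every dependency is enforceable on the fragments, so the decomposition is dependency-preserving.

none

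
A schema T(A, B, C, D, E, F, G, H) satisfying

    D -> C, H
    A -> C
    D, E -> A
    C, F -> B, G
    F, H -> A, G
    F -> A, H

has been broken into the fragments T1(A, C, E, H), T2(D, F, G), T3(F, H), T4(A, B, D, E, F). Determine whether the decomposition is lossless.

Chase test. Columns are A, B, C, D, E, F, G, H; row i has aⱼ where attribute j ∈ Ti, else bᵢⱼ.
Initial tableau (one row per fragment):
  row 1: a1 b12 a3 b14 a5 b16 b17 a8
  row 2: b21 b22 b23 a4 b25 a6 a7 b28
  row 3: b31 b32 b33 b34 b35 a6 b37 a8
  row 4: a1 a2 b43 a4 a5 a6 b47 b48
Rows 2 and 4 agree on D; apply D→C, H and equate their C, H entries.
Rows 1 and 4 agree on A; apply A→C and equate their C entries.
Rows 2 and 4 agree on C, F; apply C, F→B, G and equate their B, G entries.
Rows 2 and 4 agree on F, H; apply F, H→A, G and equate their A, G entries.
Rows 2 and 3 agree on F; apply F→A, H and equate their A, H entries.
Rows 1 and 3 agree on A; apply A→C and equate their C entries.
Rows 2 and 3 agree on C, F; apply C, F→B, G and equate their B, G entries.
Row 4 is now all distinguished symbols — the join is lossless.

Yes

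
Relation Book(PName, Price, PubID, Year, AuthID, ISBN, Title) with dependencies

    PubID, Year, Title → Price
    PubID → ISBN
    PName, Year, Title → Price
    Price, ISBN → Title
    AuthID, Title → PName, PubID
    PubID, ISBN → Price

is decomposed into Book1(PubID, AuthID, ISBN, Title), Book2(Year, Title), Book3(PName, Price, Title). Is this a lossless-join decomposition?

No

Chase test. Columns are PName, Price, PubID, Year, AuthID, ISBN, Title; row i has aⱼ where attribute j ∈ Booki, else bᵢⱼ.
Initial tableau (one row per fragment):
  row 1: b11 b12 a3 b14 a5 a6 a7
  row 2: b21 b22 b23 a4 b25 b26 a7
  row 3: a1 a2 b33 b34 b35 b36 a7
No row becomes fully distinguished — the join is lossy.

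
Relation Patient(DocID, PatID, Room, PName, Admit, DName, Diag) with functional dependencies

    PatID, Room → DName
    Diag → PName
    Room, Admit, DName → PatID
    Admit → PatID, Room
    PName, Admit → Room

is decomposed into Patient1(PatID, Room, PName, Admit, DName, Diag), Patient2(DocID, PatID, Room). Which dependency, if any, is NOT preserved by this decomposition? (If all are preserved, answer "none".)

PatID, Room → DName lies within Patient1.
Diag → PName lies within Patient1.
Room, Admit, DName → PatID lies within Patient1.
Admit → PatID, Room lies within Patient1.
PName, Admit → Room lies within Patient1.
Every dependency is enforceable on the fragments, so the decomposition is dependency-preserving.

none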